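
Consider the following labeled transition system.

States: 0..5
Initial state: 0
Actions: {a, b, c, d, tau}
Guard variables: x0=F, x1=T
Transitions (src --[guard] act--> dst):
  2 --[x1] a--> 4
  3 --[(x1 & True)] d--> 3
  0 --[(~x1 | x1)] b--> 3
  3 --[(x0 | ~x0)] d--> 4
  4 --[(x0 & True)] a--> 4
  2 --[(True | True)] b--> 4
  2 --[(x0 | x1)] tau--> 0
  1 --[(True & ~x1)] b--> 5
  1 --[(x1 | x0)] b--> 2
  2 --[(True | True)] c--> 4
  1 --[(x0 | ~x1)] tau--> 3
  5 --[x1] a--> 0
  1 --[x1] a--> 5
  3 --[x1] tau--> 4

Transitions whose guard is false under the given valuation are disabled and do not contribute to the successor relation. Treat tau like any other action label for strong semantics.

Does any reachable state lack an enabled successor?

R = {0,3,4}
  0: b→3  [1 out]
  3: d→3  d→4  tau→4  [3 out]
  4: ∅  [no exit]
witness 4: b·d

Answer: DEADLOCK at state 4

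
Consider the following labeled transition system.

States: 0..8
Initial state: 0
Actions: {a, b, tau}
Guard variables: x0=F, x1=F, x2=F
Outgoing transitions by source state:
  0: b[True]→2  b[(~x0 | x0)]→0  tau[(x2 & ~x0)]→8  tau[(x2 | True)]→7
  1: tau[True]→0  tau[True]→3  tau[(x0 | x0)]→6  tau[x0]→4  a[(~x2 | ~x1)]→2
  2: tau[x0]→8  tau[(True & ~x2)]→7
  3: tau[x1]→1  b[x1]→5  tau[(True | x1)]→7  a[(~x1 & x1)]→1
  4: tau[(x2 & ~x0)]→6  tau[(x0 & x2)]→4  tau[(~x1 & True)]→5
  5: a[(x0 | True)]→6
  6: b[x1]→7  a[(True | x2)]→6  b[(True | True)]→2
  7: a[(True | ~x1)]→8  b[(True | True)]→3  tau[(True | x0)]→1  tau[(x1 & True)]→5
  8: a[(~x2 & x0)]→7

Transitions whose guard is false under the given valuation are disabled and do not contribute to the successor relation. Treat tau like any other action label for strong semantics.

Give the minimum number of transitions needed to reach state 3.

BFS to 3:
  depth 0: {0}
  depth 1: {2,7}
  depth 2: {1,3,8}
3 enters at depth 2; path tau·b

Answer: 2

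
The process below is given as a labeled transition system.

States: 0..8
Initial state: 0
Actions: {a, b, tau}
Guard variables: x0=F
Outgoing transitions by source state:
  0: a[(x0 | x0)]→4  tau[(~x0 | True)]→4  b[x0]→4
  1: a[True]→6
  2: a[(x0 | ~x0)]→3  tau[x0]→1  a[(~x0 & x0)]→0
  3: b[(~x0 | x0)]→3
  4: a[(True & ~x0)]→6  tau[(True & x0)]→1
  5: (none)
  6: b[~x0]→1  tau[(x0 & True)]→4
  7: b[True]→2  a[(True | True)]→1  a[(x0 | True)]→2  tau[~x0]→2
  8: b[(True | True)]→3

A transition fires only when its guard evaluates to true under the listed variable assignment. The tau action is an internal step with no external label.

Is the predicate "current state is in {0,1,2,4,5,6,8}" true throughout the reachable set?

Inv-set: {0,1,2,4,5,6,8}
Reachable = {0,1,4,6}
  0: safe
  1: safe
  4: safe
  6: safe

Answer: INVARIANT HOLDS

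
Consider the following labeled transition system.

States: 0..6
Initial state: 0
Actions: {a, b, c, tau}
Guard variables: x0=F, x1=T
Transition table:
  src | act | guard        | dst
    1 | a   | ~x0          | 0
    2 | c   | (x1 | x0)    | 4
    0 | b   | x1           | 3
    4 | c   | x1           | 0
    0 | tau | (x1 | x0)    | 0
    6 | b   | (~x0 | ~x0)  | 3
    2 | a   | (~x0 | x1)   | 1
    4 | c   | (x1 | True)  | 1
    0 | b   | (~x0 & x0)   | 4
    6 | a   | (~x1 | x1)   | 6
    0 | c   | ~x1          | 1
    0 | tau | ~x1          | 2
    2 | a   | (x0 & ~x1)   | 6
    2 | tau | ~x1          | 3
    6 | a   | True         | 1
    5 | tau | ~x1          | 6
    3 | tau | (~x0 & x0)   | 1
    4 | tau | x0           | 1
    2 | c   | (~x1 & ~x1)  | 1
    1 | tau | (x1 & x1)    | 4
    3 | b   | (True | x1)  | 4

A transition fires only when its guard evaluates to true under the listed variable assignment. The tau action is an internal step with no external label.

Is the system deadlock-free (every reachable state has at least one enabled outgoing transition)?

Answer: DEADLOCK-FREE

Trace:
R = {0,1,3,4}
  0: b→3  tau→0  [2 out]
  1: a→0  tau→4  [2 out]
  3: b→4  [1 out]
  4: c→0  c→1  [2 out]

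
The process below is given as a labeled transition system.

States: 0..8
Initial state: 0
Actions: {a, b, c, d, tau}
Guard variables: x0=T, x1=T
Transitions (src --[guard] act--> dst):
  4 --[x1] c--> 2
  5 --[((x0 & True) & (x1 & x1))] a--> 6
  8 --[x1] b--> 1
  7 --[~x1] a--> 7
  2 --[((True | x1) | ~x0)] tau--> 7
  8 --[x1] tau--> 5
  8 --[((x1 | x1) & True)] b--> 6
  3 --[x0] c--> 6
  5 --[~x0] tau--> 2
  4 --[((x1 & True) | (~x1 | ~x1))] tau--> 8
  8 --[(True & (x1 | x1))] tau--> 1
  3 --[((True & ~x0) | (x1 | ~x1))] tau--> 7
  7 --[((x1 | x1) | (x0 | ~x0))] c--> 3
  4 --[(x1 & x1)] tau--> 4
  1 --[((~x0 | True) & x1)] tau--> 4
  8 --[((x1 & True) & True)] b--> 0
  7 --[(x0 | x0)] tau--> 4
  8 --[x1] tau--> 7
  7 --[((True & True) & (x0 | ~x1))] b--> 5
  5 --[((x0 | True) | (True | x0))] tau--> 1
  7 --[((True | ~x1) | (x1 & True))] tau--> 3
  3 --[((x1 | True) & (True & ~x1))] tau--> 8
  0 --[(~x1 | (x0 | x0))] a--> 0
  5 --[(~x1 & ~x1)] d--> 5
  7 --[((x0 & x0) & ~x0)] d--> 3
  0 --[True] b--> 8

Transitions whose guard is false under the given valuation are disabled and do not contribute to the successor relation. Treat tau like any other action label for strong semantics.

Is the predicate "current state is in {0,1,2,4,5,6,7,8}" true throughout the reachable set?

Allowed set {0,1,2,4,5,6,7,8}
Reach set: {0,1,2,3,4,5,6,7,8}
  0: ok
  1: ok
  2: ok
  3: VIOLATES
  4: ok
  5: ok
  6: ok
  7: ok
  8: ok
witness against invariant: b·tau·c → 3

Answer: INVARIANT VIOLATED at state 3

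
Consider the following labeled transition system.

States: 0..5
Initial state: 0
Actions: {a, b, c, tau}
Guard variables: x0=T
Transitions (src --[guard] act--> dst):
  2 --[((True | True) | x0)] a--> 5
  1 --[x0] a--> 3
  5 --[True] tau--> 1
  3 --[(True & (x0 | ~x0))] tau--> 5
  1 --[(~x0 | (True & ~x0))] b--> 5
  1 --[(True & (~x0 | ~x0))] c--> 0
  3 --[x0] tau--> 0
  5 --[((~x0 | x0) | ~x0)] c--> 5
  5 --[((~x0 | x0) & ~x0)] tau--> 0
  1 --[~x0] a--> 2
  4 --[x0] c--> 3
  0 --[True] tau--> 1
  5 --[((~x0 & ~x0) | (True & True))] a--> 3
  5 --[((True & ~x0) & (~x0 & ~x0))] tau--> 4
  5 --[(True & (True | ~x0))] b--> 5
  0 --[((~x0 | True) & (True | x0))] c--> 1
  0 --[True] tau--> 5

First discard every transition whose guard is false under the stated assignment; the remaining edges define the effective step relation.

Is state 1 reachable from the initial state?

Guard filter leaves 12 enabled edge(s).
depth 0: {0}
depth 1: {1,5}  cumulative {0,1,5}
depth 2: {3}  cumulative {0,1,3,5}
Reach set: {0,1,3,5}
witness 1: tau

Answer: REACHABLE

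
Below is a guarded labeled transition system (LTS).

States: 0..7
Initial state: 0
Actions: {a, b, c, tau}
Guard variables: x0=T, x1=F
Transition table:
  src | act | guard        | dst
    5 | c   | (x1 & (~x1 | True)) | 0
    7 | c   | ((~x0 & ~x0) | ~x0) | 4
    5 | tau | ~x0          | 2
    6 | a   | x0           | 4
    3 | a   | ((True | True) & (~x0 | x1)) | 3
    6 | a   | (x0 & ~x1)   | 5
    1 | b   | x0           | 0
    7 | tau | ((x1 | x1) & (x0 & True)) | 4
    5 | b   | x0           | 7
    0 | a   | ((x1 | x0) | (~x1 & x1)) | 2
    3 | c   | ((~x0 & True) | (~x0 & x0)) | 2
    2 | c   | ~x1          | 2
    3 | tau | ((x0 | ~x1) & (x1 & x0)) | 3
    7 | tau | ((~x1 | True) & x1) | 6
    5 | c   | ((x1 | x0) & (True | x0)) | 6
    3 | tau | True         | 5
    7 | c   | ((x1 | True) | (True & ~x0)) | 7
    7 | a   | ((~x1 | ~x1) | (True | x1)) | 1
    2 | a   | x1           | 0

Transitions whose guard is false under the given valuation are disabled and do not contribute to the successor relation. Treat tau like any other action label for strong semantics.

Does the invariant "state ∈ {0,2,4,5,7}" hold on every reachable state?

Safe = {0,2,4,5,7}
Reach set: {0,2}
  0: ok
  2: ok

Answer: INVARIANT HOLDS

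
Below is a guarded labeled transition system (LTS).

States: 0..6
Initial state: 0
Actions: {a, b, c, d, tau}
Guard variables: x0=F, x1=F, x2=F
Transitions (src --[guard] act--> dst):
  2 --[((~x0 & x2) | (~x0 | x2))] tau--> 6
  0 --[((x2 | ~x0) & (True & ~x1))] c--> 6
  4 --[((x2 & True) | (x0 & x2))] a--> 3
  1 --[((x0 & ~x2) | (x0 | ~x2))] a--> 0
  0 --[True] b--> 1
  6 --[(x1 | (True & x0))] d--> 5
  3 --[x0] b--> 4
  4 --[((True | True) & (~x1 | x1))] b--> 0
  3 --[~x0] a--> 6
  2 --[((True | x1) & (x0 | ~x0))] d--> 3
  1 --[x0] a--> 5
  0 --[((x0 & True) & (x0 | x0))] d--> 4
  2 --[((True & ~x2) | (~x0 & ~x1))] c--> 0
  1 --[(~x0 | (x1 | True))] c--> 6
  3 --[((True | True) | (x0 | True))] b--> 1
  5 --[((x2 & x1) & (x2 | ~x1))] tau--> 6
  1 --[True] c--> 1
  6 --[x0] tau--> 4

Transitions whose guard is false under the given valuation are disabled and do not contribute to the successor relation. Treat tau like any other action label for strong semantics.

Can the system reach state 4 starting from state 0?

Answer: UNREACHABLE

Trace:
Guard filter leaves 11 enabled edge(s).
L0 = {0}
L1 = {1,6}  total {0,1,6}
Reachable = {0,1,6}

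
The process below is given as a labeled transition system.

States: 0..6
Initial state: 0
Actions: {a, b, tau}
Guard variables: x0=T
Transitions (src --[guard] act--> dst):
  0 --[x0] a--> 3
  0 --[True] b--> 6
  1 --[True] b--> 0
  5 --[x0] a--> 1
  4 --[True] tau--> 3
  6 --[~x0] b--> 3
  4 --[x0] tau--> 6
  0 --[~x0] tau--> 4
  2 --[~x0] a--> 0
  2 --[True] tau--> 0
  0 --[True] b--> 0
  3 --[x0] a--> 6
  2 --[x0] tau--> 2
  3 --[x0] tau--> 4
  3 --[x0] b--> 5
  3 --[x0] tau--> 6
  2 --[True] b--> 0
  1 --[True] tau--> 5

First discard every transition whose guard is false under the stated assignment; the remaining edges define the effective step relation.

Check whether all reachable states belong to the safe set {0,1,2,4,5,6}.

Answer: INVARIANT VIOLATED at state 3

Working:
Allowed set {0,1,2,4,5,6}
R = {0,1,3,4,5,6}
  0: safe
  1: safe
  3: outside
  4: safe
  5: safe
  6: safe
counterexample path to 3: a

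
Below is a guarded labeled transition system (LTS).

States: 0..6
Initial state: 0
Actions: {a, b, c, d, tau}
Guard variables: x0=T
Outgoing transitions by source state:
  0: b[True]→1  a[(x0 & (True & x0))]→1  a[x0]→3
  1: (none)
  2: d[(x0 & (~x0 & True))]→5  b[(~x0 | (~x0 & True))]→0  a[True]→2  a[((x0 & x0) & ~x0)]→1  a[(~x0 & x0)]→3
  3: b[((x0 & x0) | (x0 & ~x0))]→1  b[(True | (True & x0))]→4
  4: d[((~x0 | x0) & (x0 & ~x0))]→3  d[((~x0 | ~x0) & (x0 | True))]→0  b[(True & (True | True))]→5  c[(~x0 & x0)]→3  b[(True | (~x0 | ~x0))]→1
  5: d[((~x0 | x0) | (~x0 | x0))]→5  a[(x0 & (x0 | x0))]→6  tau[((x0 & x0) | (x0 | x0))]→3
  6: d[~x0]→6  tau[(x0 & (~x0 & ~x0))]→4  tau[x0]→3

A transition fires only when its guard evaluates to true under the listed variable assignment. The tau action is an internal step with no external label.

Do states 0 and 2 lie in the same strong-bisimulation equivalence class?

Refine partition for ~:
  round 0: {{0,1,2,3,4,5,6}}
  round 1: {{0},{1},{2},{3,4},{5},{6}}
  round 2: {{0},{1},{2},{3},{4},{5},{6}}
7 equivalence class(es) (converged in 3)
[0]={0}  [2]={2}

Answer: NOT BISIMILAR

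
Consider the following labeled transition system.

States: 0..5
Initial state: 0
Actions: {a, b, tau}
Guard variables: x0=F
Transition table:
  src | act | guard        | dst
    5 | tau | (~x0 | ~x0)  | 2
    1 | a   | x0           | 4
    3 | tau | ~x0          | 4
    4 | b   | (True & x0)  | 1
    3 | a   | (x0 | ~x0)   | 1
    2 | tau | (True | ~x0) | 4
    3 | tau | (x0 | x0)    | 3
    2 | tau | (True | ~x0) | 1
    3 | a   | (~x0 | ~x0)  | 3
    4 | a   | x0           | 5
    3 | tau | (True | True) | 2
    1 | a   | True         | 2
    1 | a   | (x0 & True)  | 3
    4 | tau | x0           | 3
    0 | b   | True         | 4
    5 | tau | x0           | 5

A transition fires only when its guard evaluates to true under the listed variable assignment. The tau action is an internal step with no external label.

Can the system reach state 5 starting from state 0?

Guard filter leaves 9 enabled edge(s).
depth 0: {0}
depth 1: {4}  cumulative {0,4}
Reachable = {0,4}

Answer: UNREACHABLE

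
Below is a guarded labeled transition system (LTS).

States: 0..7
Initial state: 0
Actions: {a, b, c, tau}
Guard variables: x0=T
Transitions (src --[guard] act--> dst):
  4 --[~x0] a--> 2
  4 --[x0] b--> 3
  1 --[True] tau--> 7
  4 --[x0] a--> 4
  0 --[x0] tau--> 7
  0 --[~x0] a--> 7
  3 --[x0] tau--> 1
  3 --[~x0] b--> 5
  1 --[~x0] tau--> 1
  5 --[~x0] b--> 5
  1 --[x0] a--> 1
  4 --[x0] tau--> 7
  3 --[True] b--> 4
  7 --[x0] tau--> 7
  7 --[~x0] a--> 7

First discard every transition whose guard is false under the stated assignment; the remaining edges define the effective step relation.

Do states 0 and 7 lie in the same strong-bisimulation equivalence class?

Bisimulation quotient by refinement:
  round 0: {{0,1,2,3,4,5,6,7}}
  round 1: {{0,7},{1},{2,5,6},{3},{4}}
stable after 2 split(s): 5 block(s)
[0]={0,7}  [7]={0,7}

Answer: BISIMILAR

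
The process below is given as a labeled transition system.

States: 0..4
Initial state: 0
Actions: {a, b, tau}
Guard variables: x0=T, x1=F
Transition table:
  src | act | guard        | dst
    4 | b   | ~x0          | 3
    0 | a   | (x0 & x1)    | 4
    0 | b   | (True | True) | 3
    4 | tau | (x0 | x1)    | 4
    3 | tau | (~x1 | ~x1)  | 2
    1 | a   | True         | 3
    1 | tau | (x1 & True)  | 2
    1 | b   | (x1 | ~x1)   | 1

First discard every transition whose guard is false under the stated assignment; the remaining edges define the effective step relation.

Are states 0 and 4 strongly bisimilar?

Compute ~ classes (split until stable):
  P[0] = {{0,1,2,3,4}}
  P[1] = {{0},{1},{2},{3,4}}
  P[2] = {{0},{1},{2},{3},{4}}
Fixed point at round 3; 5 class(es).
0∈{0}, 4∈{4}

Answer: NOT BISIMILAR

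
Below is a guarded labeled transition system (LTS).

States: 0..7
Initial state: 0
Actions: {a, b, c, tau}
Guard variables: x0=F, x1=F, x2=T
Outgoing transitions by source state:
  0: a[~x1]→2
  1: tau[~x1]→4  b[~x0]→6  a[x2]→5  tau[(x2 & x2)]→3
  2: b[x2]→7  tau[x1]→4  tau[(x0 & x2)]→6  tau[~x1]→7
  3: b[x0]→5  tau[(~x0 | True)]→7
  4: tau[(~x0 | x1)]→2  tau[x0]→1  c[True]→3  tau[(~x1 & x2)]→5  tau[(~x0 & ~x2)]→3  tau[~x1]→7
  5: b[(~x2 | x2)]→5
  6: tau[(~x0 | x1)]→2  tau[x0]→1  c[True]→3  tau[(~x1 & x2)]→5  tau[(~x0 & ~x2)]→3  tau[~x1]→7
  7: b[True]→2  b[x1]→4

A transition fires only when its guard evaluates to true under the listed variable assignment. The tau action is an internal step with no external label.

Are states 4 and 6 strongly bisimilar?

Compute ~ classes (split until stable):
  round 0: {{0,1,2,3,4,5,6,7}}
  round 1: {{0},{1},{2},{3},{4,6},{5,7}}
  round 2: {{0},{1},{2},{3},{4,6},{5},{7}}
stable after 3 split(s): 7 block(s)
class of 4: {4,6}; class of 6: {4,6}

Answer: BISIMILAR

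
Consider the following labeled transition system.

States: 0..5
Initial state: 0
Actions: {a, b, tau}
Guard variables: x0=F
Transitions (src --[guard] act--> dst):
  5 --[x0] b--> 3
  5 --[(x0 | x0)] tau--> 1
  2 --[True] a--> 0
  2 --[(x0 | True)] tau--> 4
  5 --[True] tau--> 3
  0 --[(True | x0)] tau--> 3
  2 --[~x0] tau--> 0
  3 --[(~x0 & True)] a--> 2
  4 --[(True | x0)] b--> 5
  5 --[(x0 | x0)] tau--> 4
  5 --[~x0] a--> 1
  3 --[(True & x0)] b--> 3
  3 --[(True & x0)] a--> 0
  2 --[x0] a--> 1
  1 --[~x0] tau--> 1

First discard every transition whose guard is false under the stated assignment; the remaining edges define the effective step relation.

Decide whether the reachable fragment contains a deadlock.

Answer: DEADLOCK-FREE

Analysis:
R = {0,1,2,3,4,5}
  0: tau→3  [1 exit(s)]
  1: tau→1  [1 exit(s)]
  2: a→0  tau→0  tau→4  [3 exit(s)]
  3: a→2  [1 exit(s)]
  4: b→5  [1 exit(s)]
  5: a→1  tau→3  [2 exit(s)]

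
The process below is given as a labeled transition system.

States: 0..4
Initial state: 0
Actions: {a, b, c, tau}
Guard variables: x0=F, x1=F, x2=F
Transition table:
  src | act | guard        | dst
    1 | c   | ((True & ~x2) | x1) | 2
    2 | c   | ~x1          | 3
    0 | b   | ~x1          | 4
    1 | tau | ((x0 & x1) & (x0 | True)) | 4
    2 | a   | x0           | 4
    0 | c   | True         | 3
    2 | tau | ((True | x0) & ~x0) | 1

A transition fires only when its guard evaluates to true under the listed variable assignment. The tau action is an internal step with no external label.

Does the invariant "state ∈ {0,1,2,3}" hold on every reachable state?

Safe = {0,1,2,3}
Reach set: {0,3,4}
  0: safe
  3: safe
  4: VIOLATES
counterexample path to 4: b

Answer: INVARIANT VIOLATED at state 4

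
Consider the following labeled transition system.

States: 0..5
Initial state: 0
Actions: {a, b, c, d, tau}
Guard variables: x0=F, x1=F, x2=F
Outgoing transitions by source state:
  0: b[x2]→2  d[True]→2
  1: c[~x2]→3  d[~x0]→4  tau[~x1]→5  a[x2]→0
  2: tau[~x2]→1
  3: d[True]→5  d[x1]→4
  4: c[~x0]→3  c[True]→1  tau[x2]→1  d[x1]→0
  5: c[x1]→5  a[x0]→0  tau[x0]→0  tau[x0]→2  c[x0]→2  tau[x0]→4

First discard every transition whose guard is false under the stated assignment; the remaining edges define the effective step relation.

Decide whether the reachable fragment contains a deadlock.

Reachable = {0,1,2,3,4,5}
  0: d→2  [1 exit(s)]
  1: c→3  d→4  tau→5  [3 exit(s)]
  2: tau→1  [1 exit(s)]
  3: d→5  [1 exit(s)]
  4: c→1  c→3  [2 exit(s)]
  5: ∅  [STUCK]
trace reaching 5: d·tau·tau

Answer: DEADLOCK at state 5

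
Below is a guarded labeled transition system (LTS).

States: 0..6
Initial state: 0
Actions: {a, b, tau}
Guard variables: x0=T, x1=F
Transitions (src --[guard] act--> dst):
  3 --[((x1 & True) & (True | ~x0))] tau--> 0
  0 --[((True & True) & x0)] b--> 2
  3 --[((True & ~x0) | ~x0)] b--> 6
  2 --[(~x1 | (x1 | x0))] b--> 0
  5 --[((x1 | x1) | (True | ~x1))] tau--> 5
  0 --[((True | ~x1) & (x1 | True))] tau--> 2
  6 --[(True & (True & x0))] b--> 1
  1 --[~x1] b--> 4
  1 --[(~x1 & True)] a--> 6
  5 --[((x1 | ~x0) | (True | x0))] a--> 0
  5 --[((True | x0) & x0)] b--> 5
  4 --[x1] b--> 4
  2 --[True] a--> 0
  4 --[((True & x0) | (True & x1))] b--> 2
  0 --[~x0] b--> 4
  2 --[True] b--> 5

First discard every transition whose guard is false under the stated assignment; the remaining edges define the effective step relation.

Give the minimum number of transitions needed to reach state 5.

Answer: 2

Working:
Layered search for 5:
  L0 = {0}
  L1 = {2}
  L2 = {5}
depth(5)=2, e.g. b·b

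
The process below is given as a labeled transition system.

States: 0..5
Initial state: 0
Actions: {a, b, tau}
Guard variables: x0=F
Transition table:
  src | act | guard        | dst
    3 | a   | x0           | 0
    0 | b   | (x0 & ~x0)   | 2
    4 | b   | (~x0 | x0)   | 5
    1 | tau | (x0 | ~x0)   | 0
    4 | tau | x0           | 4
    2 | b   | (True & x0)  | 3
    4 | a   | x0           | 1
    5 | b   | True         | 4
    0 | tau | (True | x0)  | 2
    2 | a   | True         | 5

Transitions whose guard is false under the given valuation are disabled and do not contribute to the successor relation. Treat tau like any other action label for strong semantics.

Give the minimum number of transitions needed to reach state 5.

Breadth-first toward 5:
  Layer 0: {0}
  Layer 1: {2}
  Layer 2: {5}
depth(5)=2, e.g. tau·a

Answer: 2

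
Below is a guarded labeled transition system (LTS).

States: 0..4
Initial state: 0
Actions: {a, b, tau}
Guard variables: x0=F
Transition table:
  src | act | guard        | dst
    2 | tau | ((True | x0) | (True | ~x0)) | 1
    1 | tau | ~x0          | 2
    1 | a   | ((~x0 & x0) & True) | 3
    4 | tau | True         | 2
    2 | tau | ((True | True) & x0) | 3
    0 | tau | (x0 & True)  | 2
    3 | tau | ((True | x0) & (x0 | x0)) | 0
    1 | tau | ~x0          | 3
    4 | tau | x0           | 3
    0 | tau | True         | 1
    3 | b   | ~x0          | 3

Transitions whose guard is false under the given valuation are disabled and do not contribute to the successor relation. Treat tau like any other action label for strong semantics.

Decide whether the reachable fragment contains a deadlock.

Answer: DEADLOCK-FREE

Working:
Reachable = {0,1,2,3}
  0: tau→1  [1 exit(s)]
  1: tau→2  tau→3  [2 exit(s)]
  2: tau→1  [1 exit(s)]
  3: b→3  [1 exit(s)]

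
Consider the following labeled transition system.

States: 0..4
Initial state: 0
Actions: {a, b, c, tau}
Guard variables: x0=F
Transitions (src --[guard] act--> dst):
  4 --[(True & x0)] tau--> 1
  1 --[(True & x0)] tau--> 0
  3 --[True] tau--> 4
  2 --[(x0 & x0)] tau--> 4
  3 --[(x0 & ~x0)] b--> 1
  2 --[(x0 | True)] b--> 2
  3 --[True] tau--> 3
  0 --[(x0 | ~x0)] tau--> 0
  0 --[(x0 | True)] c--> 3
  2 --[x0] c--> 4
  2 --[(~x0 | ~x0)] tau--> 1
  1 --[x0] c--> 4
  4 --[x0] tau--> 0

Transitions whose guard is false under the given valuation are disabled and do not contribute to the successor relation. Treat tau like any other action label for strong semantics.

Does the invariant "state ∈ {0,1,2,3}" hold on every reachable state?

Inv-set: {0,1,2,3}
Reachable = {0,3,4}
  0: safe
  3: safe
  4: outside
reach 4 via c·tau — violates

Answer: INVARIANT VIOLATED at state 4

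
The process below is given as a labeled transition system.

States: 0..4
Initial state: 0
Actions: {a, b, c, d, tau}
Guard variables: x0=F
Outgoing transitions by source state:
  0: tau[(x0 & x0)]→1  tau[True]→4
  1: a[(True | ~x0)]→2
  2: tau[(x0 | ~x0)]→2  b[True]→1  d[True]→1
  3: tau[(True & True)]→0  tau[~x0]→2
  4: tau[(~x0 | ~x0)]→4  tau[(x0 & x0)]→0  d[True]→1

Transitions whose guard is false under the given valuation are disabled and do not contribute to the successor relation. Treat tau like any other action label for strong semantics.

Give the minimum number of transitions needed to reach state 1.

Breadth-first toward 1:
  L0 = {0}
  L1 = {4}
  L2 = {1}
depth(1)=2, e.g. tau·d

Answer: 2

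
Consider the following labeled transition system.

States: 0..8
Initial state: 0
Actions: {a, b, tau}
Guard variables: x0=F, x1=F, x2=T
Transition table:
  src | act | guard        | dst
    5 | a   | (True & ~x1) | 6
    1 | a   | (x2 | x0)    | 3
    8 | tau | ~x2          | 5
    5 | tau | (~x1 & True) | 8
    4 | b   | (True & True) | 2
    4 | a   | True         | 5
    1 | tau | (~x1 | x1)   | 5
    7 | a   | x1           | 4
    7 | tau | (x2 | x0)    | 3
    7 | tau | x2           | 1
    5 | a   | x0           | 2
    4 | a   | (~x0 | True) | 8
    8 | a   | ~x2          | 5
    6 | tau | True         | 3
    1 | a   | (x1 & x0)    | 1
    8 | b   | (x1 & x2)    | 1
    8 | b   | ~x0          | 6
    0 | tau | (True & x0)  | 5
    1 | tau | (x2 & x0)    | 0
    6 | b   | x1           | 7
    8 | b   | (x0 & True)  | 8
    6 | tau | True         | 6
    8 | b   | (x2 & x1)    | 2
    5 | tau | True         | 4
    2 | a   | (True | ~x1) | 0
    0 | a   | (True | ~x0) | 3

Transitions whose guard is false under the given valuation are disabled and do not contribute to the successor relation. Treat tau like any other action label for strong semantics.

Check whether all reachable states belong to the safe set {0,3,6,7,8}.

Answer: INVARIANT HOLDS

Trace:
Inv-set: {0,3,6,7,8}
R = {0,3}
  0: ✓
  3: ✓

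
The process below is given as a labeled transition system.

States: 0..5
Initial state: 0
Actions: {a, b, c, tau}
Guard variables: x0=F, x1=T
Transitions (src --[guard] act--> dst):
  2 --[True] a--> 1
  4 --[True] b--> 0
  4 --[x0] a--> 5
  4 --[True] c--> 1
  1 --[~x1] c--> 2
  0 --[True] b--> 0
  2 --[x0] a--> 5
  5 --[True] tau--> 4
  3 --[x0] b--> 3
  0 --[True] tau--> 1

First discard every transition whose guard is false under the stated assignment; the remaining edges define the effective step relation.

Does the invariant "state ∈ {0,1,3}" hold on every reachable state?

Allowed set {0,1,3}
Reach set: {0,1}
  0: ✓
  1: ✓

Answer: INVARIANT HOLDS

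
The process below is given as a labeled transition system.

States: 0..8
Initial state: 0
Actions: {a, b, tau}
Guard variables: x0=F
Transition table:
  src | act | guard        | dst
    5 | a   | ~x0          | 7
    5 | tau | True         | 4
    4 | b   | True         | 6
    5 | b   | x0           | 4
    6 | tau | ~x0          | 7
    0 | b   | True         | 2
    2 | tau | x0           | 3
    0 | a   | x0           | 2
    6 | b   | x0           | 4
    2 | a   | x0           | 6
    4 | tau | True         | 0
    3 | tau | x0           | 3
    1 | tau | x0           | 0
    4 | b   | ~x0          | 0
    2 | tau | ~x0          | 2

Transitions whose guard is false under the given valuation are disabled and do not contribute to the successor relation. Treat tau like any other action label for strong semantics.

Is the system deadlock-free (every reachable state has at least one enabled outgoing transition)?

R = {0,2}
  0: b→2  [deg 1]
  2: tau→2  [deg 1]

Answer: DEADLOCK-FREE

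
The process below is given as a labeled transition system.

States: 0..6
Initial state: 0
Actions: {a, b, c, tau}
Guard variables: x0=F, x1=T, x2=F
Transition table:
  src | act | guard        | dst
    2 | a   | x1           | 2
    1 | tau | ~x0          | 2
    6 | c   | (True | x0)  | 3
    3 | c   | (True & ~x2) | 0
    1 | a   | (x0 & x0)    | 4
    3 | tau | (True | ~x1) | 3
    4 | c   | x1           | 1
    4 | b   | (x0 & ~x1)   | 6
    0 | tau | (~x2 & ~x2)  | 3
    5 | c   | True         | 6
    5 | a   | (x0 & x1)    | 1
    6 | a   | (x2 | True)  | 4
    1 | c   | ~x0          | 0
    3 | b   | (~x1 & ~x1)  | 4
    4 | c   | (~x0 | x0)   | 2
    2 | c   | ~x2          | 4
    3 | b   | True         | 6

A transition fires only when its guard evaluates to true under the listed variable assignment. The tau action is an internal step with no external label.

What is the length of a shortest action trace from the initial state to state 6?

Answer: 2

Analysis:
BFS to 6:
  L0 = {0}
  L1 = {3}
  L2 = {6}
6 enters at depth 2; path tau·b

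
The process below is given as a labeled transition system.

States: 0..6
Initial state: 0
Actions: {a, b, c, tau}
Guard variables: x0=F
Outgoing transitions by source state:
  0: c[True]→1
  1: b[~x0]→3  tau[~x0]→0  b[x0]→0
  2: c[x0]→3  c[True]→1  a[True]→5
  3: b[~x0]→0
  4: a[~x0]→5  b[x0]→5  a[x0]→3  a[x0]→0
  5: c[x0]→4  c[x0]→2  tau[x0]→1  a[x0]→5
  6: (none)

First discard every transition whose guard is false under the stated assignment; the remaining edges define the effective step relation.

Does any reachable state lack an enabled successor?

Answer: DEADLOCK-FREE

Working:
Reach set: {0,1,3}
  0: c→1  [deg 1]
  1: b→3  tau→0  [deg 2]
  3: b→0  [deg 1]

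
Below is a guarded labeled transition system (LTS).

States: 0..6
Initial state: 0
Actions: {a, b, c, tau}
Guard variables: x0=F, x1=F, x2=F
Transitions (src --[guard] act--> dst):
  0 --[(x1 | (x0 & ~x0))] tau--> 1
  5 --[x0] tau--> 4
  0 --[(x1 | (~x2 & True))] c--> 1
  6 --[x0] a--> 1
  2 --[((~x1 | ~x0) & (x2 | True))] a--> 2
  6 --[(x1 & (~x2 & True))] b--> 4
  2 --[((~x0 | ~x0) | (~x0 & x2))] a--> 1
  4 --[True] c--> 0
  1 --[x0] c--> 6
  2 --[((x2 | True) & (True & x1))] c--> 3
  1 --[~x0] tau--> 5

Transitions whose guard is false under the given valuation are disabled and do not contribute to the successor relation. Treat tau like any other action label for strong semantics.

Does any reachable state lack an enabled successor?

Reachable = {0,1,5}
  0: c→1  [1 exit(s)]
  1: tau→5  [1 exit(s)]
  5: ∅  [deadlock]
Path to 5: c·tau

Answer: DEADLOCK at state 5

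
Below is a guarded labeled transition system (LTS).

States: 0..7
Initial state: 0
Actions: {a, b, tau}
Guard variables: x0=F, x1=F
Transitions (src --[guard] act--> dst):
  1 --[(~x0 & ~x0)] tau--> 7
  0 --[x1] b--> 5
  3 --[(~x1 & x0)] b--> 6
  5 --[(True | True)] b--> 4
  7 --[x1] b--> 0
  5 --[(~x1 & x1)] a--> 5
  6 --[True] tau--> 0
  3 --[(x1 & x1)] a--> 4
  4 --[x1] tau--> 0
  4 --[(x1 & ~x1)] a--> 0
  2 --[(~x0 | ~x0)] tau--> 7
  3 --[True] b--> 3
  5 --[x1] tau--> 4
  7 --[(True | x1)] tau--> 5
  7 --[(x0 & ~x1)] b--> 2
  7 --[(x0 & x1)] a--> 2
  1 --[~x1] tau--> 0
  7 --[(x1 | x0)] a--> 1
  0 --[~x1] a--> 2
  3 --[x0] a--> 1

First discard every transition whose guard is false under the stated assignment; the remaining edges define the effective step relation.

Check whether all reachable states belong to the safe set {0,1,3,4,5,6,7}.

Safe = {0,1,3,4,5,6,7}
Reachable = {0,2,4,5,7}
  0: ✓
  2: ✗ unsafe
  4: ✓
  5: ✓
  7: ✓
reach 2 via a — violates

Answer: INVARIANT VIOLATED at state 2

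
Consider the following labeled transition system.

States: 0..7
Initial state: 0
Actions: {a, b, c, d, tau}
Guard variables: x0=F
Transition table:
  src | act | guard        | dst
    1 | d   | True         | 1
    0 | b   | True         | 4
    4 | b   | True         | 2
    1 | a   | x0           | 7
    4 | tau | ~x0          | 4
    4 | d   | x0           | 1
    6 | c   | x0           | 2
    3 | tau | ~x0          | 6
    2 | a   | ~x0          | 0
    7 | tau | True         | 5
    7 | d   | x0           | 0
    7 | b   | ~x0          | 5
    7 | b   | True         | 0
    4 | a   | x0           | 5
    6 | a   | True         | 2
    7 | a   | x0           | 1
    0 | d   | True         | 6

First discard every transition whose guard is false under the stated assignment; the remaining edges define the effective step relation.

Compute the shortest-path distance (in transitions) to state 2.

Layered search for 2:
  L0 = {0}
  L1 = {4,6}
  L2 = {2}
2 enters at depth 2; path b·b

Answer: 2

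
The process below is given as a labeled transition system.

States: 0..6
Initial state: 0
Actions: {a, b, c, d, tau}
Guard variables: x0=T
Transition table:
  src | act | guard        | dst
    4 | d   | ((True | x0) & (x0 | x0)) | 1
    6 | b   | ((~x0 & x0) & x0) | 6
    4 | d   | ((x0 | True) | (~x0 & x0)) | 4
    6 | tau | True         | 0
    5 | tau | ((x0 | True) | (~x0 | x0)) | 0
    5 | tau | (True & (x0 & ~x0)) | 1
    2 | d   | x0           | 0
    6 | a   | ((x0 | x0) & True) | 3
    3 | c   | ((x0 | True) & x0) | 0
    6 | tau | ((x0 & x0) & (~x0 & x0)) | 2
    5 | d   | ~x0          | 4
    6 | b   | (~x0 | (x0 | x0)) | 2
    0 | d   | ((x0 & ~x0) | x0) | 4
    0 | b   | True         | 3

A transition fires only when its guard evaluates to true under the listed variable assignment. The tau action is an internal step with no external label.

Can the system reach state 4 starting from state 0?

After dropping false guards: 10 live edges.
Layer 0: {0}
Layer 1: {3,4}  now seen {0,3,4}
Layer 2: {1}  now seen {0,1,3,4}
Reach set: {0,1,3,4}
trace reaching 4: d

Answer: REACHABLE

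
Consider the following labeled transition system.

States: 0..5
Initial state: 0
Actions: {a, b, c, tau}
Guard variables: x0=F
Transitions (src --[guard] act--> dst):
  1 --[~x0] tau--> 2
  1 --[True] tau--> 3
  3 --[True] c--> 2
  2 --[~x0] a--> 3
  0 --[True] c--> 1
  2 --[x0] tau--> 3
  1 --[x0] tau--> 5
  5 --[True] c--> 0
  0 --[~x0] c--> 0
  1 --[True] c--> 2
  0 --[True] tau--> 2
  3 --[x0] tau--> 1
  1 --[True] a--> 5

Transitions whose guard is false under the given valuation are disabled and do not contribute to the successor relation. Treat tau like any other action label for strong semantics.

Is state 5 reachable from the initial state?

After dropping false guards: 10 live edges.
depth 0: {0}
depth 1: {1,2}  total {0,1,2}
depth 2: {3,5}  total {0,1,2,3,5}
R = {0,1,2,3,5}
witness 5: c·a

Answer: REACHABLE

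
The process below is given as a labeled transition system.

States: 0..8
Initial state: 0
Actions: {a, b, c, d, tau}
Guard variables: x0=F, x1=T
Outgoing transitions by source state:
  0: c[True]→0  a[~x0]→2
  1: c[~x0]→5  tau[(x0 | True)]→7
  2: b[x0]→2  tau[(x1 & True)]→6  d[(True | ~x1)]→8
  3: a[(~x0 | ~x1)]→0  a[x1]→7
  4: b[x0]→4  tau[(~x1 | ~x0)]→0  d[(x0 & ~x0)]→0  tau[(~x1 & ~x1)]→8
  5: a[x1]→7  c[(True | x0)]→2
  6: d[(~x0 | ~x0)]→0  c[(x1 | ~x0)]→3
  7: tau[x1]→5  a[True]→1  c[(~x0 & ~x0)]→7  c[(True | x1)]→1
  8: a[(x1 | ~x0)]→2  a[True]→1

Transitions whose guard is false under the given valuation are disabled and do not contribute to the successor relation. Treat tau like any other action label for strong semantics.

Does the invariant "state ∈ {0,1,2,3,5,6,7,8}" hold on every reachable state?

Answer: INVARIANT HOLDS

Working:
Allowed set {0,1,2,3,5,6,7,8}
Reachable = {0,1,2,3,5,6,7,8}
  0: safe
  1: safe
  2: safe
  3: safe
  5: safe
  6: safe
  7: safe
  8: safe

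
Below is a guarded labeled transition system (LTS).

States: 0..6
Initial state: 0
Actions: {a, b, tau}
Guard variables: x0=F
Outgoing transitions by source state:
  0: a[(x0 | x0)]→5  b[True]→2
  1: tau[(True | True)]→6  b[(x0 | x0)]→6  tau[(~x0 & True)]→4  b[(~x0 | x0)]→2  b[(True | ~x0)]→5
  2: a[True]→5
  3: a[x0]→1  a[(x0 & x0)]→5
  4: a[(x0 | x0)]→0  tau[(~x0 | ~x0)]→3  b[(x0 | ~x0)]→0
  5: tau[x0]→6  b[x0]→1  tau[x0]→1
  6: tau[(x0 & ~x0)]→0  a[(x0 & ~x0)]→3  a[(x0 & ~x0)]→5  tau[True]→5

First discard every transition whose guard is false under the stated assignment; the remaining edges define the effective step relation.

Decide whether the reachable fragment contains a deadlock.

Answer: DEADLOCK at state 5

Trace:
R = {0,2,5}
  0: b→2  [deg 1]
  2: a→5  [deg 1]
  5: ∅  [STUCK]
trace reaching 5: b·a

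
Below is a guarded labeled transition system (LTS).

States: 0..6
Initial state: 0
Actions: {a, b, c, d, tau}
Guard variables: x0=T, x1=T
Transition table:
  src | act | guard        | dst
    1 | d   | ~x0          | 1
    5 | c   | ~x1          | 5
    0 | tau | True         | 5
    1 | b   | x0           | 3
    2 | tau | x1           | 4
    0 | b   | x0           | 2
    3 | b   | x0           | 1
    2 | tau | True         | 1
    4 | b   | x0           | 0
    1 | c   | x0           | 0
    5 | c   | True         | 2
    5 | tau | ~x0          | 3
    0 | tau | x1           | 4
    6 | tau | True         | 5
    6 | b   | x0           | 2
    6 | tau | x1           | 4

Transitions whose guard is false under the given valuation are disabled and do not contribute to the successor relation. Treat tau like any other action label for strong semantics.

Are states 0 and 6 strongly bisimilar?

Compute ~ classes (split until stable):
  P[0] = {{0,1,2,3,4,5,6}}
  P[1] = {{0,6},{1},{2},{3,4},{5}}
  P[2] = {{0,6},{1},{2},{3},{4},{5}}
6 equivalence class(es) (converged in 3)
0∈{0,6}, 6∈{0,6}

Answer: BISIMILAR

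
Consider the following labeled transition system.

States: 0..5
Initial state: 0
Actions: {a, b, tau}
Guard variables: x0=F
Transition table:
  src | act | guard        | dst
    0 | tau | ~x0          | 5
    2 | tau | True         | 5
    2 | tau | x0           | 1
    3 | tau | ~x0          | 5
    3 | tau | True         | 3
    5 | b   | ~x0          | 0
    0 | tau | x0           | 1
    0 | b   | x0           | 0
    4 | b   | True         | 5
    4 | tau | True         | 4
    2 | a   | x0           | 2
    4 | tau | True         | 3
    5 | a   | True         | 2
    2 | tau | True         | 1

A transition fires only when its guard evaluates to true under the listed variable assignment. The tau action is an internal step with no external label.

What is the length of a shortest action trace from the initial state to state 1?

Answer: 3

Analysis:
BFS to 1:
  Layer 0: {0}
  Layer 1: {5}
  Layer 2: {2}
  Layer 3: {1}
1 enters at depth 3; path tau·a·tau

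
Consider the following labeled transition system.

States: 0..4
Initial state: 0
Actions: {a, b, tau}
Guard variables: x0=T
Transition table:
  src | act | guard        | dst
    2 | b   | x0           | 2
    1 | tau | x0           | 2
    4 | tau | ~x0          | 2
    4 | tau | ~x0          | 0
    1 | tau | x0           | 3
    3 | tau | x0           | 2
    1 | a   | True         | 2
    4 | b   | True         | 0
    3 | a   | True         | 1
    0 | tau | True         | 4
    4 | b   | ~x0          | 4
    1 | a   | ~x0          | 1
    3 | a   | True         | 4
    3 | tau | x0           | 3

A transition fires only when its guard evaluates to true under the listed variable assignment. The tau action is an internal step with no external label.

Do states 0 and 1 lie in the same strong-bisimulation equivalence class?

Bisimulation quotient by refinement:
  π0 = {{0,1,2,3,4}}
  π1 = {{0},{1,3},{2,4}}
  π2 = {{0},{1},{2},{3},{4}}
5 equivalence class(es) (converged in 3)
class of 0: {0}; class of 1: {1}

Answer: NOT BISIMILAR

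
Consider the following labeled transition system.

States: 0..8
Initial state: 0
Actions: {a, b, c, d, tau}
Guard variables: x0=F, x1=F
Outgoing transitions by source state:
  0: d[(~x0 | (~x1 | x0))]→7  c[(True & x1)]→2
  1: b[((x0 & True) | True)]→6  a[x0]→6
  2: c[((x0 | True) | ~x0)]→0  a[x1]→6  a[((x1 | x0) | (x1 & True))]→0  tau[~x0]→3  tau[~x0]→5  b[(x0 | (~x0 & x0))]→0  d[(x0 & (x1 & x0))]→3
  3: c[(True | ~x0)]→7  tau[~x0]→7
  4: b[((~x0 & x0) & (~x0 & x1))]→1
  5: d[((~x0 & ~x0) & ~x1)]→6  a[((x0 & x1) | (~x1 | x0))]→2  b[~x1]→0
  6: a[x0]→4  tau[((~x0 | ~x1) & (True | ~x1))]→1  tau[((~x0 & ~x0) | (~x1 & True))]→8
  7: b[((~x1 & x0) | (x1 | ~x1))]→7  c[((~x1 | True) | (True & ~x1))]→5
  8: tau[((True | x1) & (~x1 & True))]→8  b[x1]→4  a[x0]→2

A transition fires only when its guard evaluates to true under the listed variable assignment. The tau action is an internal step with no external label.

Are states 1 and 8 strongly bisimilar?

Answer: NOT BISIMILAR

Trace:
Refine partition for ~:
  π0 = {{0,1,2,3,4,5,6,7,8}}
  π1 = {{0},{1},{2,3},{4},{5},{6,8},{7}}
  π2 = {{0},{1},{2},{3},{4},{5},{6},{7},{8}}
9 equivalence class(es) (converged in 3)
1∈{1}, 8∈{8}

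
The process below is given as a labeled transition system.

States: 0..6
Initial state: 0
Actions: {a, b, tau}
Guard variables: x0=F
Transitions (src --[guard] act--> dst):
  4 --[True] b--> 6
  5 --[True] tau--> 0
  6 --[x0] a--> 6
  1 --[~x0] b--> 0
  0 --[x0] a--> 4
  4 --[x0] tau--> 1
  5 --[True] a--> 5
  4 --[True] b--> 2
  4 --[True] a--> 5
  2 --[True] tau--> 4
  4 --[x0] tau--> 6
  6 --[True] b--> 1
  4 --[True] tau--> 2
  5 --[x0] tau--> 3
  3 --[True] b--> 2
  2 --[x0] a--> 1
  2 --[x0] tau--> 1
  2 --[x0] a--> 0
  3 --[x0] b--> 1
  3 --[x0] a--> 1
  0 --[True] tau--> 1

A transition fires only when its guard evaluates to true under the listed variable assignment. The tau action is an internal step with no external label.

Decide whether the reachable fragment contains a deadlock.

Answer: DEADLOCK-FREE

Working:
Reachable = {0,1}
  0: tau→1  [1 out]
  1: b→0  [1 out]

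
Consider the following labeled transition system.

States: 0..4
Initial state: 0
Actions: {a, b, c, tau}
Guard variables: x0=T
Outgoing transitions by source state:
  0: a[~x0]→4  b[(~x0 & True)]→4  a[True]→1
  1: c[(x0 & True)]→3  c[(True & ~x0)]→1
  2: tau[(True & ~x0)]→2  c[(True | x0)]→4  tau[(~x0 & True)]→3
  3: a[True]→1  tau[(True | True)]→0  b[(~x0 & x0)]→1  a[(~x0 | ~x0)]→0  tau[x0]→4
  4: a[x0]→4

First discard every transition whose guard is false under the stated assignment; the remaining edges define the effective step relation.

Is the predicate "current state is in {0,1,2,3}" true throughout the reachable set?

Inv-set: {0,1,2,3}
R = {0,1,3,4}
  0: ok
  1: ok
  3: ok
  4: VIOLATES
witness against invariant: a·c·tau → 4

Answer: INVARIANT VIOLATED at state 4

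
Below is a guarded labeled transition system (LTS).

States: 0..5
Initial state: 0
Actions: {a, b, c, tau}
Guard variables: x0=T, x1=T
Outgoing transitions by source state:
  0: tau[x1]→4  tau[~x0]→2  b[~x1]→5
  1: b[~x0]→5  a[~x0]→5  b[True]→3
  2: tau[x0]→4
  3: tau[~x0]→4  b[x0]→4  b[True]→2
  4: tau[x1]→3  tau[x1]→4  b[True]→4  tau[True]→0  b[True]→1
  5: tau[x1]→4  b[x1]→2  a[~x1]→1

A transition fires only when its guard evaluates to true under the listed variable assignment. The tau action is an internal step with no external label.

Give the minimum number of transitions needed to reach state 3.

Answer: 2

Analysis:
Layered search for 3:
  depth 0: {0}
  depth 1: {4}
  depth 2: {1,3}
depth(3)=2, e.g. tau·tau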